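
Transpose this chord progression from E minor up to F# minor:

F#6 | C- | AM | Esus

E minor up to F# minor is a major second; each chord root moves by that interval while the quality stays the same.
F#6: root F# up a major second → G#, giving G#6.
C-: root C up a major second → D, giving D-.
AM: root A up a major second → B, giving BM.
Esus: root E up a major second → F#, giving F#sus.

G#6 D- BM F#sus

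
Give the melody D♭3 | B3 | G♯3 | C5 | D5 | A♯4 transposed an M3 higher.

F3 D#4 B#3 E5 F#5 C##5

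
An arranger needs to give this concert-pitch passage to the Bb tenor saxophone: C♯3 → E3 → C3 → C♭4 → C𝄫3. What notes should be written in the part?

D#4 F#4 D4 Db5 Dbb4

Written C4 sounds as Bb2 on the Bb tenor saxophone, so concert pitches are written a major ninth up.
C#3 to D#4
E3 to F#4
C3 to D4
Cb4 to Db5
Cbb3 to Dbb4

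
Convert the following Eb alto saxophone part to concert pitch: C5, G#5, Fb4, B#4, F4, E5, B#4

Eb4 B4 Abb3 D#4 Ab3 G4 D#4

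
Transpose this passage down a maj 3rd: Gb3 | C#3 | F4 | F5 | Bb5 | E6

Gb3 down a major third is Ebb3.
A major third down from C#3 gives A2.
F4 down a major third is Db4.
A major third down from F5 gives Db5.
A major third down from Bb5 gives Gb5.
A major third down from E6 gives C6.

Ebb3 A2 Db4 Db5 Gb5 C6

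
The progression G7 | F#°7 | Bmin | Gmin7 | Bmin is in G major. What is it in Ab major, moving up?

Ab7 G°7 Cmin Abmin7 Cmin

G major up to Ab major is a minor second; each chord root moves by that interval while the quality stays the same.
G7: root G up a minor second → Ab, giving Ab7.
F#°7: root F# up a minor second → G, giving G°7.
Bmin: root B up a minor second → C, giving Cmin.
Gmin7: root G up a minor second → Ab, giving Abmin7.
Bmin: root B up a minor second → C, giving Cmin.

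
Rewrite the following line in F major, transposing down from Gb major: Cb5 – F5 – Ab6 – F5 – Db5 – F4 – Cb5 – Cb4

Bb4 E5 G6 E5 C5 E4 Bb4 Bb3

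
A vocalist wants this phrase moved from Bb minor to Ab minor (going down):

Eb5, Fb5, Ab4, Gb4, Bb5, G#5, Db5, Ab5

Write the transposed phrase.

From Bb down to Ab is a major second; apply that to each pitch.
Eb5 becomes Db5
Fb5 becomes Ebb5
Ab4 becomes Gb4
Gb4 becomes Fb4
Bb5 becomes Ab5
G#5 becomes F#5
Db5 becomes Cb5
Ab5 becomes Gb5

Db5 Ebb5 Gb4 Fb4 Ab5 F#5 Cb5 Gb5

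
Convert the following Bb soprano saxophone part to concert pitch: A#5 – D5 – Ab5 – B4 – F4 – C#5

Written C4 on the Bb soprano saxophone sounds as Bb3, a major second lower; apply that shift to every note.
A#5 becomes G#5
D5 becomes C5
Ab5 becomes Gb5
B4 becomes A4
F4 becomes Eb4
C#5 becomes B4

G#5 C5 Gb5 A4 Eb4 B4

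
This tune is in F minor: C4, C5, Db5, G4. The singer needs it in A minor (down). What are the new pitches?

From F down to A is a minor sixth; apply that to each pitch.
C4 to E3
C5 to E4
Db5 to F4
G4 to B3

E3 E4 F4 B3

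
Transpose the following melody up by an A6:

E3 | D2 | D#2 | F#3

C##4 B#2 B##2 D##4

E3: a sixth up reaches C, and 10 semitones makes it C##4.
D2: a sixth up reaches B, and 10 semitones makes it B#2.
An augmented sixth up from D#2 gives B##2.
F#3 up an augmented sixth is D##4.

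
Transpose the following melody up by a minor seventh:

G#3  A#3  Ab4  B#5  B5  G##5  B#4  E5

F#4 G#4 Gb5 A#6 A6 F##6 A#5 D6

G#3 up a minor seventh is F#4.
A minor seventh up from A#3 gives G#4.
A minor seventh up from Ab4 gives Gb5.
B#5 up a minor seventh is A#6.
B5 up a minor seventh is A6.
G##5: a seventh up reaches F, and 10 semitones makes it F##6.
B#4 up a minor seventh is A#5.
E5 up a minor seventh is D6.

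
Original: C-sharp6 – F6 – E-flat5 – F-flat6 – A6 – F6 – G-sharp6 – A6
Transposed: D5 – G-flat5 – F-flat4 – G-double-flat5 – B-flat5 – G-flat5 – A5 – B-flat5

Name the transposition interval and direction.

down a major seventh

Take the first pair: C#6 → D5. C to D spans 7 letter names, so the interval is some kind of seventh.
D5 to C#6 is 11 semitones, which makes it a major seventh; the second version is lower, so the direction is down.
Checking another pair — A6 → Bb5 — gives the same interval.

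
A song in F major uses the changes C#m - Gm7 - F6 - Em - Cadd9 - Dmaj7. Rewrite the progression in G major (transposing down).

D#m Am7 G6 F#m Dadd9 Emaj7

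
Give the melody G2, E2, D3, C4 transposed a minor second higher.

G2 up a minor second is Ab2.
E2: a second up reaches F, and 1 semitone makes it F2.
D3 up a minor second is Eb3.
A minor second up from C4 gives Db4.

Ab2 F2 Eb3 Db4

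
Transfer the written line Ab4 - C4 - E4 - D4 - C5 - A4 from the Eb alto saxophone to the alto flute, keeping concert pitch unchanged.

First find concert pitch: the Eb alto saxophone sounds a major sixth below written, so Ab4 C4 E4 D4 C5 A4 sounds Cb4 Eb3 G3 F3 Eb4 C4.
Then write for alto flute: it sounds a perfect fourth below written, so the part must be a perfect fourth above concert.
Cb4 → Fb4
Eb3 → Ab3
G3 → C4
F3 → Bb3
Eb4 → Ab4
C4 → F4

Fb4 Ab3 C4 Bb3 Ab4 F4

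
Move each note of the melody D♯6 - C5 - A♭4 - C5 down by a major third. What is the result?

D#6 down a major third is B5.
C5: a third down reaches A, and 4 semitones makes it Ab4.
A major third down from Ab4 gives Fb4.
A major third down from C5 gives Ab4.

B5 Ab4 Fb4 Ab4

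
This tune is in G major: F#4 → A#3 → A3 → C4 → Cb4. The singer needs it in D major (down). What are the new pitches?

From G down to D is a perfect fourth; apply that to each pitch.
F#4 gives C#4
A#3 gives E#3
A3 gives E3
C4 gives G3
Cb4 gives Gb3

C#4 E#3 E3 G3 Gb3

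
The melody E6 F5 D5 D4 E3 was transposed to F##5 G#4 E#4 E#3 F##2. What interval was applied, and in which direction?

From E6 to F##5 is 7 letter names — a seventh of some quality.
F##5 to E6 is 9 semitones, which makes it a diminished seventh; the second version is lower, so the direction is down.
Checking another pair — E3 → F##2 — gives the same interval.

down a diminished seventh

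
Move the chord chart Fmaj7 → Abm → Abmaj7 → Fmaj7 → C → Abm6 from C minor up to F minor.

Bbmaj7 Dbm Dbmaj7 Bbmaj7 F Dbm6

C minor up to F minor is a perfect fourth; each chord root moves by that interval while the quality stays the same.
Fmaj7: root F up a perfect fourth → Bb, giving Bbmaj7.
Abm: root Ab up a perfect fourth → Db, giving Dbm.
Abmaj7: root Ab up a perfect fourth → Db, giving Dbmaj7.
Fmaj7: root F up a perfect fourth → Bb, giving Bbmaj7.
C: root C up a perfect fourth → F, giving F.
Abm6: root Ab up a perfect fourth → Db, giving Dbm6.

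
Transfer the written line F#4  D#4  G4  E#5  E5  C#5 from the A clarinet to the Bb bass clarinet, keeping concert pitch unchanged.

E#5 C##5 F#5 D##6 D#6 B#5

First find concert pitch: the A clarinet sounds a minor third below written, so F#4 D#4 G4 E#5 E5 C#5 sounds D#4 B#3 E4 C##5 C#5 A#4.
Then write for Bb bass clarinet: it sounds a major ninth below written, so the part must be a major ninth above concert.
D#4 → E#5
B#3 → C##5
E4 → F#5
C##5 → D##6
C#5 → D#6
A#4 → B#5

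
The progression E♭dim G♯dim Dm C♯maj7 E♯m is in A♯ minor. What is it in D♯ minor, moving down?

Abdim C#dim Gm F#maj7 A#m

A♯ minor down to D♯ minor is a perfect fifth; each chord root moves by that interval while the quality stays the same.
E♭dim: root E♭ down a perfect fifth → Ab, giving Abdim.
G♯dim: root G♯ down a perfect fifth → C#, giving C#dim.
Dm: root D down a perfect fifth → G, giving Gm.
C♯maj7: root C♯ down a perfect fifth → F#, giving F#maj7.
E♯m: root E♯ down a perfect fifth → A#, giving A#m.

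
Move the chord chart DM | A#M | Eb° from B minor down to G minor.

B minor down to G minor is a major third; each chord root moves by that interval while the quality stays the same.
DM: root D down a major third → Bb, giving BbM.
A#M: root A# down a major third → F#, giving F#M.
Eb°: root Eb down a major third → Cb, giving Cb°.

BbM F#M Cb°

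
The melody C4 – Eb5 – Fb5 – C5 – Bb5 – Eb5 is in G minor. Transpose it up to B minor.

From G up to B is a major third; apply that to each pitch.
C4 becomes E4
Eb5 becomes G5
Fb5 becomes Ab5
C5 becomes E5
Bb5 becomes D6
Eb5 becomes G5

E4 G5 Ab5 E5 D6 G5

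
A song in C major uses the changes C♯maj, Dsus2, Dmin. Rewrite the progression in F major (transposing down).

F#maj Gsus2 Gmin

C major down to F major is a perfect fifth; each chord root moves by that interval while the quality stays the same.
C♯maj: root C♯ down a perfect fifth → F#, giving F#maj.
Dsus2: root D down a perfect fifth → G, giving Gsus2.
Dmin: root D down a perfect fifth → G, giving Gmin.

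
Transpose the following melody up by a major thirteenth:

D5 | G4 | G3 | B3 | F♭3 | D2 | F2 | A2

D5 to B6
G4 to E6
G3 to E5
B3 to G#5
Fb3 to Db5
D2 to B3
F2 to D4
A2 to F#4

B6 E6 E5 G#5 Db5 B3 D4 F#4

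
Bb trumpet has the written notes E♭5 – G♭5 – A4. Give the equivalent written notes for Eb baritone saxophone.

First find concert pitch: the Bb trumpet sounds a major second below written, so E♭5 G♭5 A4 sounds Db5 Fb5 G4.
Then write for Eb baritone saxophone: it sounds a major thirteenth below written, so the part must be a major thirteenth above concert.
Db5 → Bb6
Fb5 → Db7
G4 → E6

Bb6 Db7 E6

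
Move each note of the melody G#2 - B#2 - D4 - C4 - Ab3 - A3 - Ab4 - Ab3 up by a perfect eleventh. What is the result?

A perfect eleventh up from G#2 gives C#4.
A perfect eleventh up from B#2 gives E#4.
D4 up a perfect eleventh is G5.
C4: an eleventh up reaches F, and 17 semitones makes it F5.
Ab3: an eleventh up reaches D, and 17 semitones makes it Db5.
A3 up a perfect eleventh is D5.
Ab4: an eleventh up reaches D, and 17 semitones makes it Db6.
Ab3 up a perfect eleventh is Db5.

C#4 E#4 G5 F5 Db5 D5 Db6 Db5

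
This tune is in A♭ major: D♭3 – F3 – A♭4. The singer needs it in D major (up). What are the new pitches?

From A♭ up to D is an augmented fourth; apply that to each pitch.
Db3 -> G3
F3 -> B3
Ab4 -> D5

G3 B3 D5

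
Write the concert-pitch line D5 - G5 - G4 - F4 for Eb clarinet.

B4 E5 E4 D4

Written C4 sounds as Eb4 on the Eb clarinet, so concert pitches are written a minor third down.
D5 becomes B4
G5 becomes E5
G4 becomes E4
F4 becomes D4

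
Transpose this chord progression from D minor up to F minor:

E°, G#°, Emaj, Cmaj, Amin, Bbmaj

G° B° Gmaj Ebmaj Cmin Dbmaj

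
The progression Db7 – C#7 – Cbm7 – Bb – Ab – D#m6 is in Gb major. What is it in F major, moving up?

C7 B#7 Bbm7 A G C##m6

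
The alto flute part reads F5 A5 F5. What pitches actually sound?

C5 E5 C5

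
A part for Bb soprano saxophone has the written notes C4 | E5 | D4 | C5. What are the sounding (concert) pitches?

Bb3 D5 C4 Bb4

Written C4 on the Bb soprano saxophone sounds as Bb3, a major second lower; apply that shift to every note.
C4 → Bb3
E5 → D5
D4 → C4
C5 → Bb4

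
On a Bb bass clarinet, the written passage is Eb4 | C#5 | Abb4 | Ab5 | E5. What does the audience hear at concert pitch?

Written C4 on the Bb bass clarinet sounds as Bb2, a major ninth lower; apply that shift to every note.
Eb4 gives Db3
C#5 gives B3
Abb4 gives Gbb3
Ab5 gives Gb4
E5 gives D4

Db3 B3 Gbb3 Gb4 D4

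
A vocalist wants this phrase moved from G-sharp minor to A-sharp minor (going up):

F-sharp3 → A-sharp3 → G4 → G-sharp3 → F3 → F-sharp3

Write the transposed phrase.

G#3 B#3 A4 A#3 G3 G#3

G-sharp minor to A-sharp minor up is a major second, so every note moves up by that interval.
F#3 becomes G#3
A#3 becomes B#3
G4 becomes A4
G#3 becomes A#3
F3 becomes G3
F#3 becomes G#3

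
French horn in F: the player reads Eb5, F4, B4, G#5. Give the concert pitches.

The French horn in F sounds a perfect fifth below written, so transpose each written note down a perfect fifth.
Eb5 -> Ab4
F4 -> Bb3
B4 -> E4
G#5 -> C#5

Ab4 Bb3 E4 C#5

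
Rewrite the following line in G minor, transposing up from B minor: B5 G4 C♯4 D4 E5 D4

B minor to G minor up is a minor sixth, so every note moves up by that interval.
B5 -> G6
G4 -> Eb5
C#4 -> A4
D4 -> Bb4
E5 -> C6
D4 -> Bb4

G6 Eb5 A4 Bb4 C6 Bb4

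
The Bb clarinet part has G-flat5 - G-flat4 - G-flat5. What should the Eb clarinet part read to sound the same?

Db5 Db4 Db5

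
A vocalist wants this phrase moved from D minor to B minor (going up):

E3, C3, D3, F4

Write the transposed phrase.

From D up to B is a major sixth; apply that to each pitch.
E3 → C#4
C3 → A3
D3 → B3
F4 → D5

C#4 A3 B3 D5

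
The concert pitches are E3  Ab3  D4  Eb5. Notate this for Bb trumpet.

F#3 Bb3 E4 F5

The Bb trumpet sounds a major second below written, so the written part must be a major second above concert — transpose each note up.
E3 to F#3
Ab3 to Bb3
D4 to E4
Eb5 to F5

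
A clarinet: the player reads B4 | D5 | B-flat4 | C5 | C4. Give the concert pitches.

Written C4 on the A clarinet sounds as A3, a minor third lower; apply that shift to every note.
B4 becomes G#4
D5 becomes B4
Bb4 becomes G4
C5 becomes A4
C4 becomes A3

G#4 B4 G4 A4 A3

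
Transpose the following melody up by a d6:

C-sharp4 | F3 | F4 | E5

Ab4 Dbb4 Dbb5 Cb6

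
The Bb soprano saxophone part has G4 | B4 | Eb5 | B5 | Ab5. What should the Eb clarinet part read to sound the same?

D4 F#4 Bb4 F#5 Eb5

First find concert pitch: the Bb soprano saxophone sounds a major second below written, so G4 B4 Eb5 B5 Ab5 sounds F4 A4 Db5 A5 Gb5.
Then write for Eb clarinet: it sounds a minor third above written, so the part must be a minor third below concert.
F4 → D4
A4 → F#4
Db5 → Bb4
A5 → F#5
Gb5 → Eb5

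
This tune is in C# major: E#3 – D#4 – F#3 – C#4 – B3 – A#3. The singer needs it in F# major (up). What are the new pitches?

A#3 G#4 B3 F#4 E4 D#4

From C# up to F# is a perfect fourth; apply that to each pitch.
E#3 becomes A#3
D#4 becomes G#4
F#3 becomes B3
C#4 becomes F#4
B3 becomes E4
A#3 becomes D#4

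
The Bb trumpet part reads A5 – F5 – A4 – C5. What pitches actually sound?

Written C4 on the Bb trumpet sounds as Bb3, a major second lower; apply that shift to every note.
A5 becomes G5
F5 becomes Eb5
A4 becomes G4
C5 becomes Bb4

G5 Eb5 G4 Bb4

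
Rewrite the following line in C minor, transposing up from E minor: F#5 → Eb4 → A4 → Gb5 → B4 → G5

D6 Cb5 F5 Ebb6 G5 Eb6

From E up to C is a minor sixth; apply that to each pitch.
F#5 becomes D6
Eb4 becomes Cb5
A4 becomes F5
Gb5 becomes Ebb6
B4 becomes G5
G5 becomes Eb6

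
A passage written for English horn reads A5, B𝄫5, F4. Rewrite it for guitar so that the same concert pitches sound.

First find concert pitch: the English horn sounds a perfect fifth below written, so A5 B𝄫5 F4 sounds D5 Ebb5 Bb3.
Then write for guitar: it sounds a perfect octave below written, so the part must be a perfect octave above concert.
D5 → D6
Ebb5 → Ebb6
Bb3 → Bb4

D6 Ebb6 Bb4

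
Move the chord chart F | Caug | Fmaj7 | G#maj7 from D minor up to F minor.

D minor up to F minor is a minor third; each chord root moves by that interval while the quality stays the same.
F: root F up a minor third → Ab, giving Ab.
Caug: root C up a minor third → Eb, giving Ebaug.
Fmaj7: root F up a minor third → Ab, giving Abmaj7.
G#maj7: root G# up a minor third → B, giving Bmaj7.

Ab Ebaug Abmaj7 Bmaj7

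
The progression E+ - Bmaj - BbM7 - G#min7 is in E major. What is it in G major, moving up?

G+ Dmaj DbM7 Bmin7

E major up to G major is a minor third; each chord root moves by that interval while the quality stays the same.
E+: root E up a minor third → G, giving G+.
Bmaj: root B up a minor third → D, giving Dmaj.
BbM7: root Bb up a minor third → Db, giving DbM7.
G#min7: root G# up a minor third → B, giving Bmin7.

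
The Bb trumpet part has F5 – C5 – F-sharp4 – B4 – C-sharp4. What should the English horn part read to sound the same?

First find concert pitch: the Bb trumpet sounds a major second below written, so F5 C5 F-sharp4 B4 C-sharp4 sounds Eb5 Bb4 E4 A4 B3.
Then write for English horn: it sounds a perfect fifth below written, so the part must be a perfect fifth above concert.
Eb5 → Bb5
Bb4 → F5
E4 → B4
A4 → E5
B3 → F#4

Bb5 F5 B4 E5 F#4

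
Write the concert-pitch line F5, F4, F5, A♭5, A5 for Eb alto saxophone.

The Eb alto saxophone sounds a major sixth below written, so the written part must be a major sixth above concert — transpose each note up.
F5 becomes D6
F4 becomes D5
F5 becomes D6
Ab5 becomes F6
A5 becomes F#6

D6 D5 D6 F6 F#6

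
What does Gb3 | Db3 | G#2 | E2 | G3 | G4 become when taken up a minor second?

Gb3 up a minor second is Abb3.
Db3: a second up reaches E, and 1 semitone makes it Ebb3.
G#2 up a minor second is A2.
A minor second up from E2 gives F2.
G3 up a minor second is Ab3.
G4 up a minor second is Ab4.

Abb3 Ebb3 A2 F2 Ab3 Ab4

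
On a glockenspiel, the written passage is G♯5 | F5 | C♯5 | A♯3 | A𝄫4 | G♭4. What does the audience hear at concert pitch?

G#7 F7 C#7 A#5 Abb6 Gb6

The glockenspiel sounds a perfect fifteenth above written, so transpose each written note up a perfect fifteenth.
G#5 gives G#7
F5 gives F7
C#5 gives C#7
A#3 gives A#5
Abb4 gives Abb6
Gb4 gives Gb6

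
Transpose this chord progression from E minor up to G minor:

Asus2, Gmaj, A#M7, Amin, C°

E minor up to G minor is a minor third; each chord root moves by that interval while the quality stays the same.
Asus2: root A up a minor third → C, giving Csus2.
Gmaj: root G up a minor third → Bb, giving Bbmaj.
A#M7: root A# up a minor third → C#, giving C#M7.
Amin: root A up a minor third → C, giving Cmin.
C°: root C up a minor third → Eb, giving Eb°.

Csus2 Bbmaj C#M7 Cmin Eb°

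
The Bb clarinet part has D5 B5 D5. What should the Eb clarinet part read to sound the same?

First find concert pitch: the Bb clarinet sounds a major second below written, so D5 B5 D5 sounds C5 A5 C5.
Then write for Eb clarinet: it sounds a minor third above written, so the part must be a minor third below concert.
C5 → A4
A5 → F#5
C5 → A4

A4 F#5 A4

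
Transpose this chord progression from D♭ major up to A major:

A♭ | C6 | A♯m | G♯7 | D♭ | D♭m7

E G#6 E##m D##7 A Am7

D♭ major up to A major is an augmented fifth; each chord root moves by that interval while the quality stays the same.
A♭: root A♭ up an augmented fifth → E, giving E.
C6: root C up an augmented fifth → G#, giving G#6.
A♯m: root A♯ up an augmented fifth → E##, giving E##m.
G♯7: root G♯ up an augmented fifth → D##, giving D##7.
D♭: root D♭ up an augmented fifth → A, giving A.
D♭m7: root D♭ up an augmented fifth → A, giving Am7.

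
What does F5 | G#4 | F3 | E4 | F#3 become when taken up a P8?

F6 G#5 F4 E5 F#4

F5 to F6
G#4 to G#5
F3 to F4
E4 to E5
F#3 to F#4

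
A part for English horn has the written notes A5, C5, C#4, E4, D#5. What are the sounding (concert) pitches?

The English horn sounds a perfect fifth below written, so transpose each written note down a perfect fifth.
A5 gives D5
C5 gives F4
C#4 gives F#3
E4 gives A3
D#5 gives G#4

D5 F4 F#3 A3 G#4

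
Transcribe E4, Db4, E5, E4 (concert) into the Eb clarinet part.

The Eb clarinet sounds a minor third above written, so the written part must be a minor third below concert — transpose each note down.
E4 → C#4
Db4 → Bb3
E5 → C#5
E4 → C#4

C#4 Bb3 C#5 C#4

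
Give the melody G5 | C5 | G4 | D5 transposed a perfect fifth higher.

D6 G5 D5 A5

A perfect fifth up from G5 gives D6.
C5: a fifth up reaches G, and 7 semitones makes it G5.
G4 up a perfect fifth is D5.
A perfect fifth up from D5 gives A5.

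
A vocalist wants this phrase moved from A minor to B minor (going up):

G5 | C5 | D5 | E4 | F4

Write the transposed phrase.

A5 D5 E5 F#4 G4

From A up to B is a major second; apply that to each pitch.
G5 → A5
C5 → D5
D5 → E5
E4 → F#4
F4 → G4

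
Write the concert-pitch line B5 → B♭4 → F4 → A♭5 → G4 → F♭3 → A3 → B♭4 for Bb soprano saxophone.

C#6 C5 G4 Bb5 A4 Gb3 B3 C5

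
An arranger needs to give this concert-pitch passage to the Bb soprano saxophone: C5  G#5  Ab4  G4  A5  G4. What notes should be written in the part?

D5 A#5 Bb4 A4 B5 A4

The Bb soprano saxophone sounds a major second below written, so the written part must be a major second above concert — transpose each note up.
C5 to D5
G#5 to A#5
Ab4 to Bb4
G4 to A4
A5 to B5
G4 to A4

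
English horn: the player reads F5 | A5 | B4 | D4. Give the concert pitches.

Bb4 D5 E4 G3

Written C4 on the English horn sounds as F3, a perfect fifth lower; apply that shift to every note.
F5 becomes Bb4
A5 becomes D5
B4 becomes E4
D4 becomes G3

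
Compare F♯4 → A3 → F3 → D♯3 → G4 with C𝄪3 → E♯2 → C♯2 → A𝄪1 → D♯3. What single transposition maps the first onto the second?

down a diminished eleventh

From F#4 to C##3 is 11 letter names — an eleventh of some quality.
C##3 to F#4 is 16 semitones, which makes it a diminished eleventh; the second version is lower, so the direction is down.
Checking another pair — G4 → D#3 — gives the same interval.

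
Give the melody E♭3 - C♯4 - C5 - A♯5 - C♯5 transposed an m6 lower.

G2 E#3 E4 C##5 E#4

Eb3 → G2
C#4 → E#3
C5 → E4
A#5 → C##5
C#5 → E#4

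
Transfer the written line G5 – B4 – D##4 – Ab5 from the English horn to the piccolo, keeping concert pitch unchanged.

First find concert pitch: the English horn sounds a perfect fifth below written, so G5 B4 D##4 Ab5 sounds C5 E4 G##3 Db5.
Then write for piccolo: it sounds a perfect octave above written, so the part must be a perfect octave below concert.
C5 → C4
E4 → E3
G##3 → G##2
Db5 → Db4

C4 E3 G##2 Db4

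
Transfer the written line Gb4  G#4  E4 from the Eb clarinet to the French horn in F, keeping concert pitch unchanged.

Fb5 F#5 D5

First find concert pitch: the Eb clarinet sounds a minor third above written, so Gb4 G#4 E4 sounds Bbb4 B4 G4.
Then write for French horn in F: it sounds a perfect fifth below written, so the part must be a perfect fifth above concert.
Bbb4 → Fb5
B4 → F#5
G4 → D5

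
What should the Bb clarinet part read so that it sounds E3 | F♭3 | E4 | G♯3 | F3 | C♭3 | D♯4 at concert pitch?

F#3 Gb3 F#4 A#3 G3 Db3 E#4

The Bb clarinet sounds a major second below written, so the written part must be a major second above concert — transpose each note up.
E3 → F#3
Fb3 → Gb3
E4 → F#4
G#3 → A#3
F3 → G3
Cb3 → Db3
D#4 → E#4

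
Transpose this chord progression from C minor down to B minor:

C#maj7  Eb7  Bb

C minor down to B minor is a minor second; each chord root moves by that interval while the quality stays the same.
C#maj7: root C# down a minor second → B#, giving B#maj7.
Eb7: root Eb down a minor second → D, giving D7.
Bb: root Bb down a minor second → A, giving A.

B#maj7 D7 A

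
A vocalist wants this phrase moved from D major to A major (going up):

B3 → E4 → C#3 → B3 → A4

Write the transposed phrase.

F#4 B4 G#3 F#4 E5

D major to A major up is a perfect fifth, so every note moves up by that interval.
B3 to F#4
E4 to B4
C#3 to G#3
B3 to F#4
A4 to E5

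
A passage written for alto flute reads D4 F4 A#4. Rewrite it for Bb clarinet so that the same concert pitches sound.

B3 D4 F##4

First find concert pitch: the alto flute sounds a perfect fourth below written, so D4 F4 A#4 sounds A3 C4 E#4.
Then write for Bb clarinet: it sounds a major second below written, so the part must be a major second above concert.
A3 → B3
C4 → D4
E#4 → F##4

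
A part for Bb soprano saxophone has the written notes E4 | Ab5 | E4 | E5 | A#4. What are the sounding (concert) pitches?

D4 Gb5 D4 D5 G#4

Written C4 on the Bb soprano saxophone sounds as Bb3, a major second lower; apply that shift to every note.
E4 → D4
Ab5 → Gb5
E4 → D4
E5 → D5
A#4 → G#4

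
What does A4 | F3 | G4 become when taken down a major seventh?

Bb3 Gb2 Ab3

A4 gives Bb3
F3 gives Gb2
G4 gives Ab3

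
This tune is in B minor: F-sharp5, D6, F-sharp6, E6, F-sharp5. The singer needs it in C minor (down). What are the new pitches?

G4 Eb5 G5 F5 G4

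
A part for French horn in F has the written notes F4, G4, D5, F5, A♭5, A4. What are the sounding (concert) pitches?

Bb3 C4 G4 Bb4 Db5 D4

Written C4 on the French horn in F sounds as F3, a perfect fifth lower; apply that shift to every note.
F4 → Bb3
G4 → C4
D5 → G4
F5 → Bb4
Ab5 → Db5
A4 → D4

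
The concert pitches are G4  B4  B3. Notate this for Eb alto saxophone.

E5 G#5 G#4

The Eb alto saxophone sounds a major sixth below written, so the written part must be a major sixth above concert — transpose each note up.
G4 → E5
B4 → G#5
B3 → G#4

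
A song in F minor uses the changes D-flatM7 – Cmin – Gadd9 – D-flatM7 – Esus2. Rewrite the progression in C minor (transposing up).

AbM7 Gmin Dadd9 AbM7 Bsus2

F minor up to C minor is a perfect fifth; each chord root moves by that interval while the quality stays the same.
D-flatM7: root D-flat up a perfect fifth → Ab, giving AbM7.
Cmin: root C up a perfect fifth → G, giving Gmin.
Gadd9: root G up a perfect fifth → D, giving Dadd9.
D-flatM7: root D-flat up a perfect fifth → Ab, giving AbM7.
Esus2: root E up a perfect fifth → B, giving Bsus2.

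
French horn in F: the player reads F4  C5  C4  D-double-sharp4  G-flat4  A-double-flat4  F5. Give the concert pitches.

Bb3 F4 F3 G##3 Cb4 Dbb4 Bb4

The French horn in F sounds a perfect fifth below written, so transpose each written note down a perfect fifth.
F4 becomes Bb3
C5 becomes F4
C4 becomes F3
D##4 becomes G##3
Gb4 becomes Cb4
Abb4 becomes Dbb4
F5 becomes Bb4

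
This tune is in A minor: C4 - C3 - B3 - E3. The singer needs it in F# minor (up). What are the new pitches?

A4 A3 G#4 C#4

From A up to F# is a major sixth; apply that to each pitch.
C4 to A4
C3 to A3
B3 to G#4
E3 to C#4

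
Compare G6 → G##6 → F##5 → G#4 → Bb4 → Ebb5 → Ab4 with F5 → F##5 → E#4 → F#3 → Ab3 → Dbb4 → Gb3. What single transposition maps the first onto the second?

Take the first pair: G6 → F5. G to F spans 9 letter names, so the interval is some kind of ninth.
F5 to G6 is 14 semitones, which makes it a major ninth; the second version is lower, so the direction is down.
Checking another pair — Ab4 → Gb3 — gives the same interval.

down a major ninth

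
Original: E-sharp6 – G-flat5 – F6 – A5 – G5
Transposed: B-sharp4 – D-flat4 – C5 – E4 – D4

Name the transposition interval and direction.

down a perfect eleventh

Take the first pair: E#6 → B#4. E to B spans 11 letter names, so the interval is some kind of eleventh.
B#4 to E#6 is 17 semitones, which makes it a perfect eleventh; the second version is lower, so the direction is down.
Checking another pair — G5 → D4 — gives the same interval.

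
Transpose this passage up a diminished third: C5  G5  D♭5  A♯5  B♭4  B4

Ebb5 Bbb5 Fbb5 C6 Dbb5 Db5

C5 up a diminished third is Ebb5.
G5 up a diminished third is Bbb5.
A diminished third up from Db5 gives Fbb5.
A#5 up a diminished third is C6.
Bb4 up a diminished third is Dbb5.
B4 up a diminished third is Db5.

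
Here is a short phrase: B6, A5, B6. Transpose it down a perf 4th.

A perfect fourth down from B6 gives F#6.
A5: a fourth down reaches E, and 5 semitones makes it E5.
A perfect fourth down from B6 gives F#6.

F#6 E5 F#6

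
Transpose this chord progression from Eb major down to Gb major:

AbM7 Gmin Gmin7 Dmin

CbM7 Bbmin Bbmin7 Fmin

Eb major down to Gb major is a major sixth; each chord root moves by that interval while the quality stays the same.
AbM7: root Ab down a major sixth → Cb, giving CbM7.
Gmin: root G down a major sixth → Bb, giving Bbmin.
Gmin7: root G down a major sixth → Bb, giving Bbmin7.
Dmin: root D down a major sixth → F, giving Fmin.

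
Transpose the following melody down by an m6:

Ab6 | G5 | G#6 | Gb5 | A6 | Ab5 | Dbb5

C6 B4 B#5 Bb4 C#6 C5 Fb4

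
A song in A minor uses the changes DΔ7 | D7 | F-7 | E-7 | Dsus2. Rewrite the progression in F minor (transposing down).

A minor down to F minor is a major third; each chord root moves by that interval while the quality stays the same.
DΔ7: root D down a major third → Bb, giving BbΔ7.
D7: root D down a major third → Bb, giving Bb7.
F-7: root F down a major third → Db, giving Db-7.
E-7: root E down a major third → C, giving C-7.
Dsus2: root D down a major third → Bb, giving Bbsus2.

BbΔ7 Bb7 Db-7 C-7 Bbsus2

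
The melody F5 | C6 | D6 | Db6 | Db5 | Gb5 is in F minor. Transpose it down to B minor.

F minor to B minor down is a diminished fifth, so every note moves down by that interval.
F5 → B4
C6 → F#5
D6 → G#5
Db6 → G5
Db5 → G4
Gb5 → C5

B4 F#5 G#5 G5 G4 C5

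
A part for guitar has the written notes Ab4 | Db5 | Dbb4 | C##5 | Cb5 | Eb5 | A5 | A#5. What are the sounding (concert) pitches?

Ab3 Db4 Dbb3 C##4 Cb4 Eb4 A4 A#4

The guitar sounds a perfect octave below written, so transpose each written note down a perfect octave.
Ab4 → Ab3
Db5 → Db4
Dbb4 → Dbb3
C##5 → C##4
Cb5 → Cb4
Eb5 → Eb4
A5 → A4
A#5 → A#4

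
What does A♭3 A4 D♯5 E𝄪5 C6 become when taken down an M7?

Bbb2 Bb3 E4 F##4 Db5

Ab3 to Bbb2
A4 to Bb3
D#5 to E4
E##5 to F##4
C6 to Db5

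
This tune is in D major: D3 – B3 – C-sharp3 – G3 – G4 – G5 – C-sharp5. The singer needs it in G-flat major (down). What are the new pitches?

From D down to G-flat is an augmented fifth; apply that to each pitch.
D3 becomes Gb2
B3 becomes Eb3
C#3 becomes F2
G3 becomes Cb3
G4 becomes Cb4
G5 becomes Cb5
C#5 becomes F4

Gb2 Eb3 F2 Cb3 Cb4 Cb5 F4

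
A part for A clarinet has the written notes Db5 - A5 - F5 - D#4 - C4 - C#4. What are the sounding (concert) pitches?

Bb4 F#5 D5 B#3 A3 A#3

Written C4 on the A clarinet sounds as A3, a minor third lower; apply that shift to every note.
Db5 → Bb4
A5 → F#5
F5 → D5
D#4 → B#3
C4 → A3
C#4 → A#3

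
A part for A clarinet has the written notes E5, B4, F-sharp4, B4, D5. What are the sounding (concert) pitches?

C#5 G#4 D#4 G#4 B4

The A clarinet sounds a minor third below written, so transpose each written note down a minor third.
E5 -> C#5
B4 -> G#4
F#4 -> D#4
B4 -> G#4
D5 -> B4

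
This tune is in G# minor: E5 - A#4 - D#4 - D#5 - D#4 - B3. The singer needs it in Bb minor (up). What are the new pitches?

Gb5 C5 F4 F5 F4 Db4

From G# up to Bb is a diminished third; apply that to each pitch.
E5 gives Gb5
A#4 gives C5
D#4 gives F4
D#5 gives F5
D#4 gives F4
B3 gives Db4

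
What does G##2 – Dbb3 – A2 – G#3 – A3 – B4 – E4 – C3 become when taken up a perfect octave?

G##3 Dbb4 A3 G#4 A4 B5 E5 C4

A perfect octave up from G##2 gives G##3.
Dbb3: an octave up reaches D, and 12 semitones makes it Dbb4.
A2: an octave up reaches A, and 12 semitones makes it A3.
G#3 up a perfect octave is G#4.
A3: an octave up reaches A, and 12 semitones makes it A4.
A perfect octave up from B4 gives B5.
A perfect octave up from E4 gives E5.
A perfect octave up from C3 gives C4.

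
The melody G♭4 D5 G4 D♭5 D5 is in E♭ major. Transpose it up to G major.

Bb4 F#5 B4 F5 F#5

From E♭ up to G is a major third; apply that to each pitch.
Gb4 to Bb4
D5 to F#5
G4 to B4
Db5 to F5
D5 to F#5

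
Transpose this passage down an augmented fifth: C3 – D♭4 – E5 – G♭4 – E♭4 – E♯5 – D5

C3 becomes Fb2
Db4 becomes Gbb3
E5 becomes Ab4
Gb4 becomes Cbb4
Eb4 becomes Abb3
E#5 becomes A4
D5 becomes Gb4

Fb2 Gbb3 Ab4 Cbb4 Abb3 A4 Gb4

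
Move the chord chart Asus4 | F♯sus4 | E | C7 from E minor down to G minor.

Csus4 Asus4 G Eb7

E minor down to G minor is a major sixth; each chord root moves by that interval while the quality stays the same.
Asus4: root A down a major sixth → C, giving Csus4.
F♯sus4: root F♯ down a major sixth → A, giving Asus4.
E: root E down a major sixth → G, giving G.
C7: root C down a major sixth → Eb, giving Eb7.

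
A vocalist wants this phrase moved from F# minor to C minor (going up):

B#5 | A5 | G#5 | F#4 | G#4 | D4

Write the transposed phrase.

F#6 Eb6 D6 C5 D5 Ab4

From F# up to C is a diminished fifth; apply that to each pitch.
B#5 → F#6
A5 → Eb6
G#5 → D6
F#4 → C5
G#4 → D5
D4 → Ab4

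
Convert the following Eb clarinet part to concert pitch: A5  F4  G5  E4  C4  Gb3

C6 Ab4 Bb5 G4 Eb4 Bbb3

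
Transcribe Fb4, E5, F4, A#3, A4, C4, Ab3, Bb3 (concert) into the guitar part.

Written C4 sounds as C3 on the guitar, so concert pitches are written a perfect octave up.
Fb4 → Fb5
E5 → E6
F4 → F5
A#3 → A#4
A4 → A5
C4 → C5
Ab3 → Ab4
Bb3 → Bb4

Fb5 E6 F5 A#4 A5 C5 Ab4 Bb4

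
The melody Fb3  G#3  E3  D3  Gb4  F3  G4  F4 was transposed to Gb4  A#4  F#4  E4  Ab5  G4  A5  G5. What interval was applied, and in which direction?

up a major ninth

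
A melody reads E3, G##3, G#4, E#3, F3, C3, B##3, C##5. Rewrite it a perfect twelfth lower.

E3 down a perfect twelfth is A1.
A perfect twelfth down from G##3 gives C##2.
A perfect twelfth down from G#4 gives C#3.
E#3: a twelfth down reaches A, and 19 semitones makes it A#1.
F3: a twelfth down reaches B, and 19 semitones makes it Bb1.
C3 down a perfect twelfth is F1.
B##3 down a perfect twelfth is E##2.
C##5 down a perfect twelfth is F##3.

A1 C##2 C#3 A#1 Bb1 F1 E##2 F##3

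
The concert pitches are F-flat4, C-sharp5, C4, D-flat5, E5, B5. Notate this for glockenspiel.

Fb2 C#3 C2 Db3 E3 B3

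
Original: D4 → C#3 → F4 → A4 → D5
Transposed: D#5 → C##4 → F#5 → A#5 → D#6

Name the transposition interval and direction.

up an augmented octave

From D4 to D#5 is 8 letter names — an octave of some quality.
D4 to D#5 is 13 semitones, which makes it an augmented octave; the second version is higher, so the direction is up.
Checking another pair — D5 → D#6 — gives the same interval.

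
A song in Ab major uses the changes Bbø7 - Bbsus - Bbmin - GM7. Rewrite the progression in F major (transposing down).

Gø7 Gsus Gmin EM7

Ab major down to F major is a minor third; each chord root moves by that interval while the quality stays the same.
Bbø7: root Bb down a minor third → G, giving Gø7.
Bbsus: root Bb down a minor third → G, giving Gsus.
Bbmin: root Bb down a minor third → G, giving Gmin.
GM7: root G down a minor third → E, giving EM7.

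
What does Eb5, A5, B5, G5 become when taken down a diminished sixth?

G#4 C##5 D##5 B#4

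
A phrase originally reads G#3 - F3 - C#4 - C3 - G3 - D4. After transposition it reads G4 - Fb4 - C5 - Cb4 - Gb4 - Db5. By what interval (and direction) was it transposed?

From G#3 to G4 is 8 letter names — an octave of some quality.
G#3 to G4 is 11 semitones, which makes it a diminished octave; the second version is higher, so the direction is up.
Checking another pair — D4 → Db5 — gives the same interval.

up a diminished octave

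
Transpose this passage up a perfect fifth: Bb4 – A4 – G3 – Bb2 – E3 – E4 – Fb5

Bb4 gives F5
A4 gives E5
G3 gives D4
Bb2 gives F3
E3 gives B3
E4 gives B4
Fb5 gives Cb6

F5 E5 D4 F3 B3 B4 Cb6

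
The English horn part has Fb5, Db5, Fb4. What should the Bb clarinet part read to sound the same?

First find concert pitch: the English horn sounds a perfect fifth below written, so Fb5 Db5 Fb4 sounds Bbb4 Gb4 Bbb3.
Then write for Bb clarinet: it sounds a major second below written, so the part must be a major second above concert.
Bbb4 → Cb5
Gb4 → Ab4
Bbb3 → Cb4

Cb5 Ab4 Cb4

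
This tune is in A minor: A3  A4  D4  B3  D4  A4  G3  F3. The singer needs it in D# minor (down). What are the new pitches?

A minor to D# minor down is a diminished fifth, so every note moves down by that interval.
A3 -> D#3
A4 -> D#4
D4 -> G#3
B3 -> E#3
D4 -> G#3
A4 -> D#4
G3 -> C#3
F3 -> B2

D#3 D#4 G#3 E#3 G#3 D#4 C#3 B2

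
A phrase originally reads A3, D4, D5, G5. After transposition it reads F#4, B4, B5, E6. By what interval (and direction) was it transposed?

From A3 to F#4 is 6 letter names — a sixth of some quality.
A3 to F#4 is 9 semitones, which makes it a major sixth; the second version is higher, so the direction is up.
Checking another pair — G5 → E6 — gives the same interval.

up a major sixth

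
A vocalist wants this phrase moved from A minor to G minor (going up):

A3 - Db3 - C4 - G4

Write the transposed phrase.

G4 Cb4 Bb4 F5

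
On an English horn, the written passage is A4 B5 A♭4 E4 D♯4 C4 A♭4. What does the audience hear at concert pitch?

Written C4 on the English horn sounds as F3, a perfect fifth lower; apply that shift to every note.
A4 gives D4
B5 gives E5
Ab4 gives Db4
E4 gives A3
D#4 gives G#3
C4 gives F3
Ab4 gives Db4

D4 E5 Db4 A3 G#3 F3 Db4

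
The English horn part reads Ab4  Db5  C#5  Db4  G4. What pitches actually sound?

Db4 Gb4 F#4 Gb3 C4

The English horn sounds a perfect fifth below written, so transpose each written note down a perfect fifth.
Ab4 -> Db4
Db5 -> Gb4
C#5 -> F#4
Db4 -> Gb3
G4 -> C4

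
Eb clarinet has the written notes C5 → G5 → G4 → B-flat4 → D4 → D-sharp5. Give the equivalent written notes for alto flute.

Ab5 Eb6 Eb5 Gb5 Bb4 B5

First find concert pitch: the Eb clarinet sounds a minor third above written, so C5 G5 G4 B-flat4 D4 D-sharp5 sounds Eb5 Bb5 Bb4 Db5 F4 F#5.
Then write for alto flute: it sounds a perfect fourth below written, so the part must be a perfect fourth above concert.
Eb5 → Ab5
Bb5 → Eb6
Bb4 → Eb5
Db5 → Gb5
F4 → Bb4
F#5 → B5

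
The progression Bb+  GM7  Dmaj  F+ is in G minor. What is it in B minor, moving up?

G minor up to B minor is a major third; each chord root moves by that interval while the quality stays the same.
Bb+: root Bb up a major third → D, giving D+.
GM7: root G up a major third → B, giving BM7.
Dmaj: root D up a major third → F#, giving F#maj.
F+: root F up a major third → A, giving A+.

D+ BM7 F#maj A+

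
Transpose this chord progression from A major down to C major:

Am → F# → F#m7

A major down to C major is a major sixth; each chord root moves by that interval while the quality stays the same.
Am: root A down a major sixth → C, giving Cm.
F#: root F# down a major sixth → A, giving A.
F#m7: root F# down a major sixth → A, giving Am7.

Cm A Am7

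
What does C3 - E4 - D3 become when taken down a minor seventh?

C3 -> D2
E4 -> F#3
D3 -> E2

D2 F#3 E2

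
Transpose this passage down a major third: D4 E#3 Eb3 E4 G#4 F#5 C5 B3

Bb3 C#3 Cb3 C4 E4 D5 Ab4 G3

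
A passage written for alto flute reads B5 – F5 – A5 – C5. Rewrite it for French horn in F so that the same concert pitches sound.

C#6 G5 B5 D5

First find concert pitch: the alto flute sounds a perfect fourth below written, so B5 F5 A5 C5 sounds F#5 C5 E5 G4.
Then write for French horn in F: it sounds a perfect fifth below written, so the part must be a perfect fifth above concert.
F#5 → C#6
C5 → G5
E5 → B5
G4 → D5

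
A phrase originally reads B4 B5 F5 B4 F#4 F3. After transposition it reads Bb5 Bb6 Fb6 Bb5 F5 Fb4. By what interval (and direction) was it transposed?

Take the first pair: B4 → Bb5. B to B spans 8 letter names, so the interval is some kind of octave.
B4 to Bb5 is 11 semitones, which makes it a diminished octave; the second version is higher, so the direction is up.
Checking another pair — F3 → Fb4 — gives the same interval.

up a diminished octave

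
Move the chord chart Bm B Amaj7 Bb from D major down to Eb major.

D major down to Eb major is a major seventh; each chord root moves by that interval while the quality stays the same.
Bm: root B down a major seventh → C, giving Cm.
B: root B down a major seventh → C, giving C.
Amaj7: root A down a major seventh → Bb, giving Bbmaj7.
Bb: root Bb down a major seventh → Cb, giving Cb.

Cm C Bbmaj7 Cb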